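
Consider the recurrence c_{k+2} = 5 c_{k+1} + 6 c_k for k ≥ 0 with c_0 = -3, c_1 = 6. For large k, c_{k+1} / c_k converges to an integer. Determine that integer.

6

The characteristic equation is r^2 - 5r - 6 = 0, which factors as (r - 6)(r + 1) = 0.
So the roots are 6 and -1. Since |6| > |-1| and the coefficient of 6^k is non-zero, the ratio tends to 6.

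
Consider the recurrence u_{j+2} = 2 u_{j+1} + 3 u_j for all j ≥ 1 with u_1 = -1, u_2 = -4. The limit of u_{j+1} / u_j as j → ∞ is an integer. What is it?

The characteristic equation is r^2 - 2r - 3 = 0, which factors as (r - 3)(r + 1) = 0.
So the roots are 3 and -1. Since |3| > |-1| and the coefficient of 3^j is non-zero, the ratio tends to 3.

3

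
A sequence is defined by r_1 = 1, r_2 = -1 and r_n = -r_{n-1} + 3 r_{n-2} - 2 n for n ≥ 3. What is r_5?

r_3 = -(-1) + 3(1) - 6 = -2
r_4 = -(-2) + 3(-1) - 8 = -9
r_5 = -(-9) + 3(-2) - 10 = -7

-7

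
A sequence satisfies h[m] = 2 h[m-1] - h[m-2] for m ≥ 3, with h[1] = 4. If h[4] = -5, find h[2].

Let h[2] = x.
h[3] = -4 + 2x
h[4] = -8 + 3x
So -8 + 3x = -5, giving x = 1.

1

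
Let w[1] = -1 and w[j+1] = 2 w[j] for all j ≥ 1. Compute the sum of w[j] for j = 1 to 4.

w[2] = 2*(-1) = -2
w[3] = 2*(-2) = -4
w[4] = 2*(-4) = -8
Sum = (-1) + (-2) + (-4) + (-8) = -15

-15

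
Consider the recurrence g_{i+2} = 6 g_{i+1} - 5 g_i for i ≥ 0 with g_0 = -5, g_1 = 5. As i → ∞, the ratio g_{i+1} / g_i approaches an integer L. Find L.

The characteristic equation is r^2 - 6r + 5 = 0, which factors as (r - 5)(r - 1) = 0.
So the roots are 5 and 1. Since |5| > |1| and the coefficient of 5^i is non-zero, the ratio tends to 5.

5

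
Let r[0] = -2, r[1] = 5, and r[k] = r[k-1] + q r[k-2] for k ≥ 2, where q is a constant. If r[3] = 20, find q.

5

r[2] = 5 - 2q
r[3] = 5 + 3q
So 5 + 3q = 20, giving q = 5.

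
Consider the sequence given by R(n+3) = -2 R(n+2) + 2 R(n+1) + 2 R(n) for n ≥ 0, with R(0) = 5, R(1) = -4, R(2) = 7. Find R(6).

176

R(3) = -2(7) + 2(-4) + 2(5) = -12
R(4) = -2(-12) + 2(7) + 2(-4) = 30
R(5) = -2(30) + 2(-12) + 2(7) = -70
R(6) = -2(-70) + 2(30) + 2(-12) = 176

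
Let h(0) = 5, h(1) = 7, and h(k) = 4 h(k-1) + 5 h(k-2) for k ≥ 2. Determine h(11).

97656247

h(2) = 4(7) + 5(5) = 53
h(3) = 4(53) + 5(7) = 247
h(4) = 4(247) + 5(53) = 1253
h(5) = 4(1253) + 5(247) = 6247
h(6) = 4(6247) + 5(1253) = 31253
h(7) = 4(31253) + 5(6247) = 156247
h(8) = 4(156247) + 5(31253) = 781253
h(9) = 4(781253) + 5(156247) = 3906247
h(10) = 4(3906247) + 5(781253) = 19531253
h(11) = 4(19531253) + 5(3906247) = 97656247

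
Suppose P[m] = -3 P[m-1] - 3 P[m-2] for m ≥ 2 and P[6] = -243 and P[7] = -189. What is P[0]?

Rearranging, P[m-2] = (P[m] + 3 P[m-1]) / -3.
P[5] = (-189 + 3·(-243)) / -3 = -918/-3 = 306
P[4] = (-243 + 3·306) / -3 = 675/-3 = -225
P[3] = (306 + 3·(-225)) / -3 = -369/-3 = 123
P[2] = (-225 + 3·123) / -3 = 144/-3 = -48
P[1] = (123 + 3·(-48)) / -3 = -21/-3 = 7
P[0] = (-48 + 3·7) / -3 = -27/-3 = 9

9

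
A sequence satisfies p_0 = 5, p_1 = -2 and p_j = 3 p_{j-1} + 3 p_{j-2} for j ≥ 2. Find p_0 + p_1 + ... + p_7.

p_2 = 3·(-2) + 3·5 = 9
p_3 = 3·9 + 3·(-2) = 21
p_4 = 3·21 + 3·9 = 90
p_5 = 3·90 + 3·21 = 333
p_6 = 3·333 + 3·90 = 1269
p_7 = 3·1269 + 3·333 = 4806
Sum = 5 + (-2) + 9 + 21 + 90 + 333 + 1269 + 4806 = 6531

6531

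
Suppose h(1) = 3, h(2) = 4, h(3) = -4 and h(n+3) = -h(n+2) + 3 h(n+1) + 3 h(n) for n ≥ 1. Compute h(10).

h(4) = -(-4) + 3*4 + 3*3 = 25
h(5) = -25 + 3*(-4) + 3*4 = -25
h(6) = -(-25) + 3*25 + 3*(-4) = 88
h(7) = -88 + 3*(-25) + 3*25 = -88
h(8) = -(-88) + 3*88 + 3*(-25) = 277
h(9) = -277 + 3*(-88) + 3*88 = -277
h(10) = -(-277) + 3*277 + 3*(-88) = 844

844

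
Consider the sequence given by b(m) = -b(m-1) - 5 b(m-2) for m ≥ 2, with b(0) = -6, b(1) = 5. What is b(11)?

b(2) = -5 - 5·(-6) = 25
b(3) = -25 - 5·5 = -50
b(4) = -(-50) - 5·25 = -75
b(5) = -(-75) - 5·(-50) = 325
b(6) = -325 - 5·(-75) = 50
b(7) = -50 - 5·325 = -1675
b(8) = -(-1675) - 5·50 = 1425
b(9) = -1425 - 5·(-1675) = 6950
b(10) = -6950 - 5·1425 = -14075
b(11) = -(-14075) - 5·6950 = -20675

-20675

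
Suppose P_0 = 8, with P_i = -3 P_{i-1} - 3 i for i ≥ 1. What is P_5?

-2085

P_1 = -3*8 - 3 = -27
P_2 = -3*(-27) - 6 = 75
P_3 = -3*75 - 9 = -234
P_4 = -3*(-234) - 12 = 690
P_5 = -3*690 - 15 = -2085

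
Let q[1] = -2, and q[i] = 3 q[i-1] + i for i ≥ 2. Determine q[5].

-64

q[2] = 3(-2) + 2 = -4
q[3] = 3(-4) + 3 = -9
q[4] = 3(-9) + 4 = -23
q[5] = 3(-23) + 5 = -64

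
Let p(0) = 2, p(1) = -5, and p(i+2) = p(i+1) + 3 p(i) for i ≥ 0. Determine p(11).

p(2) = (-5) + 3·2 = 1
p(3) = 1 + 3·(-5) = -14
p(4) = (-14) + 3·1 = -11
p(5) = (-11) + 3·(-14) = -53
p(6) = (-53) + 3·(-11) = -86
p(7) = (-86) + 3·(-53) = -245
p(8) = (-245) + 3·(-86) = -503
p(9) = (-503) + 3·(-245) = -1238
p(10) = (-1238) + 3·(-503) = -2747
p(11) = (-2747) + 3·(-1238) = -6461

-6461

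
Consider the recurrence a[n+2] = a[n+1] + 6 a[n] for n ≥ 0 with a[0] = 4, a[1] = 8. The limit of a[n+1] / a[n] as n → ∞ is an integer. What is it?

3

The characteristic equation is r^2 - r - 6 = 0, which factors as (r - 3)(r + 2) = 0.
So the roots are 3 and -2. Since |3| > |-2| and the coefficient of 3^n is non-zero, the ratio tends to 3.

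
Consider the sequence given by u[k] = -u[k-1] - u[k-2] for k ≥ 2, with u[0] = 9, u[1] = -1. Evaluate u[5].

u[2] = -(-1) - 9 = -8
u[3] = -(-8) - (-1) = 9
u[4] = -9 - (-8) = -1
u[5] = -(-1) - 9 = -8

-8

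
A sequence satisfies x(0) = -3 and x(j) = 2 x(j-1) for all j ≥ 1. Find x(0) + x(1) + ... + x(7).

-765

x(1) = 2·(-3) = -6
x(2) = 2·(-6) = -12
x(3) = 2·(-12) = -24
x(4) = 2·(-24) = -48
x(5) = 2·(-48) = -96
x(6) = 2·(-96) = -192
x(7) = 2·(-192) = -384
Sum = (-3) + (-6) + (-12) + (-24) + (-48) + (-96) + (-192) + (-384) = -765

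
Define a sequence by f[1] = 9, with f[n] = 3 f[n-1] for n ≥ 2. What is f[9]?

f[2] = 3*9 = 27
f[3] = 3*27 = 81
f[4] = 3*81 = 243
f[5] = 3*243 = 729
f[6] = 3*729 = 2187
f[7] = 3*2187 = 6561
f[8] = 3*6561 = 19683
f[9] = 3*19683 = 59049

59049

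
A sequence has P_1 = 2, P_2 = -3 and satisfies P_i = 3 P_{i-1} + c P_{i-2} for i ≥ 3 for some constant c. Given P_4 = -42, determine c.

P_3 = -9 + 2c
P_4 = -27 + 3c
So -27 + 3c = -42, giving c = -5.

-5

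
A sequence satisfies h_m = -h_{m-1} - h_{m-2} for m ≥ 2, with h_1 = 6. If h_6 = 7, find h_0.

7

Let h_0 = z.
h_2 = -6 - z
h_3 = z
h_4 = 6
h_5 = -6 - z
h_6 = z
So z = 7, giving z = 7.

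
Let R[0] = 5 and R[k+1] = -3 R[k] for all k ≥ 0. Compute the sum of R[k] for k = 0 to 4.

R[1] = -3·5 = -15
R[2] = -3·(-15) = 45
R[3] = -3·45 = -135
R[4] = -3·(-135) = 405
Sum = 5 + (-15) + 45 + (-135) + 405 = 305

305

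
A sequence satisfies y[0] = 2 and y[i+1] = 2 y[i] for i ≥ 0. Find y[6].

y[1] = 2(2) = 4
y[2] = 2(4) = 8
y[3] = 2(8) = 16
y[4] = 2(16) = 32
y[5] = 2(32) = 64
y[6] = 2(64) = 128

128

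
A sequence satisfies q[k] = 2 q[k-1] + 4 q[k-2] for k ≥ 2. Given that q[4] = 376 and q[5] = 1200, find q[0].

5

Rearranging, q[k-2] = (q[k] - 2 q[k-1]) / 4.
q[3] = (1200 - 2·376) / 4 = 448/4 = 112
q[2] = (376 - 2·112) / 4 = 152/4 = 38
q[1] = (112 - 2·38) / 4 = 36/4 = 9
q[0] = (38 - 2·9) / 4 = 20/4 = 5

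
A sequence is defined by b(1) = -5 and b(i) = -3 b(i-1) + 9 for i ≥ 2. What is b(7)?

-5283

b(2) = -3·(-5) + 9 = 24
b(3) = -3·24 + 9 = -63
b(4) = -3·(-63) + 9 = 198
b(5) = -3·198 + 9 = -585
b(6) = -3·(-585) + 9 = 1764
b(7) = -3·1764 + 9 = -5283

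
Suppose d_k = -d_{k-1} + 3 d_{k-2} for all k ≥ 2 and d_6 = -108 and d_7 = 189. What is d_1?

-3

Rearranging, d_{k-2} = (d_k + d_{k-1}) / 3.
d_5 = (189 + (-108)) / 3 = 81/3 = 27
d_4 = (-108 + 27) / 3 = -81/3 = -27
d_3 = (27 + (-27)) / 3 = 0/3 = 0
d_2 = (-27 + 0) / 3 = -27/3 = -9
d_1 = (0 + (-9)) / 3 = -9/3 = -3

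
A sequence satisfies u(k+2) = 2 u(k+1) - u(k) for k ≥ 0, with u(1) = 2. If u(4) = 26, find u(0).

-6

Let u(0) = v.
u(2) = 4 - v
u(3) = 6 - 2v
u(4) = 8 - 3v
So 8 - 3v = 26, giving v = -6.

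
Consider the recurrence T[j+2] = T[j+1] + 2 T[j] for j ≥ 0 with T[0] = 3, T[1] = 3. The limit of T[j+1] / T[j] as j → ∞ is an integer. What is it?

2

The characteristic equation is r^2 - r - 2 = 0, which factors as (r - 2)(r + 1) = 0.
So the roots are 2 and -1. Since |2| > |-1| and the coefficient of 2^j is non-zero, the ratio tends to 2.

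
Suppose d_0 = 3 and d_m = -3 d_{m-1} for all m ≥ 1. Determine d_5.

-729

d_1 = -3·3 = -9
d_2 = -3·(-9) = 27
d_3 = -3·27 = -81
d_4 = -3·(-81) = 243
d_5 = -3·243 = -729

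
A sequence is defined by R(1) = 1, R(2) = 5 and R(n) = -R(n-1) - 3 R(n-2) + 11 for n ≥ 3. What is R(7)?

R(3) = -5 - 3(1) + 11 = 3
R(4) = -3 - 3(5) + 11 = -7
R(5) = -(-7) - 3(3) + 11 = 9
R(6) = -9 - 3(-7) + 11 = 23
R(7) = -23 - 3(9) + 11 = -39

-39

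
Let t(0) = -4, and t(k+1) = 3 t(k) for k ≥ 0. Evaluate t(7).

-8748

t(1) = 3*(-4) = -12
t(2) = 3*(-12) = -36
t(3) = 3*(-36) = -108
t(4) = 3*(-108) = -324
t(5) = 3*(-324) = -972
t(6) = 3*(-972) = -2916
t(7) = 3*(-2916) = -8748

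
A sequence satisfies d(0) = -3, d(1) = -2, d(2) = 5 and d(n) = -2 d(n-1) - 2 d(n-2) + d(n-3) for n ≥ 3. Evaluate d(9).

-97

d(3) = -2(5) - 2(-2) + (-3) = -9
d(4) = -2(-9) - 2(5) + (-2) = 6
d(5) = -2(6) - 2(-9) + 5 = 11
d(6) = -2(11) - 2(6) + (-9) = -43
d(7) = -2(-43) - 2(11) + 6 = 70
d(8) = -2(70) - 2(-43) + 11 = -43
d(9) = -2(-43) - 2(70) + (-43) = -97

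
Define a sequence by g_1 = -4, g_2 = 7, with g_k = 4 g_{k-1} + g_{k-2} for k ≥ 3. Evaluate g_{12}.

g_3 = 4·7 + (-4) = 24
g_4 = 4·24 + 7 = 103
g_5 = 4·103 + 24 = 436
g_6 = 4·436 + 103 = 1847
g_7 = 4·1847 + 436 = 7824
g_8 = 4·7824 + 1847 = 33143
g_9 = 4·33143 + 7824 = 140396
g_{10} = 4·140396 + 33143 = 594727
g_{11} = 4·594727 + 140396 = 2519304
g_{12} = 4·2519304 + 594727 = 10671943

10671943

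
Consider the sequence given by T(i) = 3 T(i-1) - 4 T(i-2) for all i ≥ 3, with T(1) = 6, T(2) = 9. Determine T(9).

1347

T(3) = 3·9 - 4·6 = 3
T(4) = 3·3 - 4·9 = -27
T(5) = 3·(-27) - 4·3 = -93
T(6) = 3·(-93) - 4·(-27) = -171
T(7) = 3·(-171) - 4·(-93) = -141
T(8) = 3·(-141) - 4·(-171) = 261
T(9) = 3·261 - 4·(-141) = 1347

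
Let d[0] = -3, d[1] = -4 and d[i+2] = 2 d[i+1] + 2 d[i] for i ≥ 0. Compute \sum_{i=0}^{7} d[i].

-3205

d[2] = 2·(-4) + 2·(-3) = -14
d[3] = 2·(-14) + 2·(-4) = -36
d[4] = 2·(-36) + 2·(-14) = -100
d[5] = 2·(-100) + 2·(-36) = -272
d[6] = 2·(-272) + 2·(-100) = -744
d[7] = 2·(-744) + 2·(-272) = -2032
Sum = (-3) + (-4) + (-14) + (-36) + (-100) + (-272) + (-744) + (-2032) = -3205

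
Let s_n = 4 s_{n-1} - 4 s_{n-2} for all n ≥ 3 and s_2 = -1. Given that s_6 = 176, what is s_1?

-2

Let s_1 = x.
s_3 = -4 - 4x
s_4 = -12 - 16x
s_5 = -32 - 48x
s_6 = -80 - 128x
So -80 - 128x = 176, giving x = -2.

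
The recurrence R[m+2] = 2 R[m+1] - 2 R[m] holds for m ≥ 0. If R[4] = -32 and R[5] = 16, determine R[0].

Rearranging, R[m-2] = (R[m] - 2 R[m-1]) / -2.
R[3] = (16 - 2*(-32)) / -2 = 80/-2 = -40
R[2] = (-32 - 2*(-40)) / -2 = 48/-2 = -24
R[1] = (-40 - 2*(-24)) / -2 = 8/-2 = -4
R[0] = (-24 - 2*(-4)) / -2 = -16/-2 = 8

8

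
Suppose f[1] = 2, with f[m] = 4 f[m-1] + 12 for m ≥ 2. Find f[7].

f[2] = 4(2) + 12 = 20
f[3] = 4(20) + 12 = 92
f[4] = 4(92) + 12 = 380
f[5] = 4(380) + 12 = 1532
f[6] = 4(1532) + 12 = 6140
f[7] = 4(6140) + 12 = 24572

24572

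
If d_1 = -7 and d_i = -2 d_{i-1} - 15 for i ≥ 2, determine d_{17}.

The fixed point is -15/(1 + 2) = -5, so d_i + 5 = -2(d_{i-1} + 5).
Hence d_i = -2·(-2)^{i-1} - 5.
d_{17} = -2·(-2)^{16} - 5 = -2·65536 - 5 = -131077.

-131077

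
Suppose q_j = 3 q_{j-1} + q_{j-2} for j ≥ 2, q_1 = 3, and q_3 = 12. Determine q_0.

-6

Let q_0 = z.
q_2 = 9 + z
q_3 = 30 + 3z
So 30 + 3z = 12, giving z = -6.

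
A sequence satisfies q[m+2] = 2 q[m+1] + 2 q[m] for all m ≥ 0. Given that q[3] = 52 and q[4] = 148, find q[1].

4

Rearranging, q[m-2] = (q[m] - 2 q[m-1]) / 2.
q[2] = (148 - 2·52) / 2 = 44/2 = 22
q[1] = (52 - 2·22) / 2 = 8/2 = 4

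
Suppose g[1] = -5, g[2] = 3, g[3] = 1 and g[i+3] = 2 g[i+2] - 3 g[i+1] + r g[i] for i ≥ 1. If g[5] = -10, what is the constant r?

-1

g[4] = -7 - 5r
g[5] = -17 - 7r
So -17 - 7r = -10, giving r = -1.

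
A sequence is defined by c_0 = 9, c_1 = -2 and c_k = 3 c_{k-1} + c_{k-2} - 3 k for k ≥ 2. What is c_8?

c_2 = 3(-2) + 9 - 6 = -3
c_3 = 3(-3) + (-2) - 9 = -20
c_4 = 3(-20) + (-3) - 12 = -75
c_5 = 3(-75) + (-20) - 15 = -260
c_6 = 3(-260) + (-75) - 18 = -873
c_7 = 3(-873) + (-260) - 21 = -2900
c_8 = 3(-2900) + (-873) - 24 = -9597

-9597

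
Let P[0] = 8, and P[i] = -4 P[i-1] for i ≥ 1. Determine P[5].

P[1] = -4*8 = -32
P[2] = -4*(-32) = 128
P[3] = -4*128 = -512
P[4] = -4*(-512) = 2048
P[5] = -4*2048 = -8192

-8192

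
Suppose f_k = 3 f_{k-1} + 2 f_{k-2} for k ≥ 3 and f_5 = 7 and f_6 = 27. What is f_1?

-5

Rearranging, f_{k-2} = (f_k - 3 f_{k-1}) / 2.
f_4 = (27 - 3·7) / 2 = 6/2 = 3
f_3 = (7 - 3·3) / 2 = -2/2 = -1
f_2 = (3 - 3·(-1)) / 2 = 6/2 = 3
f_1 = (-1 - 3·3) / 2 = -10/2 = -5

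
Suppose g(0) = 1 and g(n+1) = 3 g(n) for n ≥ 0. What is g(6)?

729

g(1) = 3*1 = 3
g(2) = 3*3 = 9
g(3) = 3*9 = 27
g(4) = 3*27 = 81
g(5) = 3*81 = 243
g(6) = 3*243 = 729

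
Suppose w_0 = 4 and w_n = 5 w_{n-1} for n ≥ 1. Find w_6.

w_1 = 5(4) = 20
w_2 = 5(20) = 100
w_3 = 5(100) = 500
w_4 = 5(500) = 2500
w_5 = 5(2500) = 12500
w_6 = 5(12500) = 62500

62500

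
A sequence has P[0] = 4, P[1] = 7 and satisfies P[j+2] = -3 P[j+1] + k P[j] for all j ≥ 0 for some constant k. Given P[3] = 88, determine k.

-5

P[2] = -21 + 4k
P[3] = 63 - 5k
So 63 - 5k = 88, giving k = -5.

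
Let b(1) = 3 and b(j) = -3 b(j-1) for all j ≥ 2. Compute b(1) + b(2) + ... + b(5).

b(2) = -3*3 = -9
b(3) = -3*(-9) = 27
b(4) = -3*27 = -81
b(5) = -3*(-81) = 243
Sum = 3 + (-9) + 27 + (-81) + 243 = 183

183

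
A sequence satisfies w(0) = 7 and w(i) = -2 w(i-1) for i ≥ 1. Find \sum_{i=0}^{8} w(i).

w(1) = -2·7 = -14
w(2) = -2·(-14) = 28
w(3) = -2·28 = -56
w(4) = -2·(-56) = 112
w(5) = -2·112 = -224
w(6) = -2·(-224) = 448
w(7) = -2·448 = -896
w(8) = -2·(-896) = 1792
Sum = 7 + (-14) + 28 + (-56) + 112 + (-224) + 448 + (-896) + 1792 = 1197

1197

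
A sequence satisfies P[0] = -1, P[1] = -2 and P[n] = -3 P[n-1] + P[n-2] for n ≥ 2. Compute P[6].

P[2] = -3*(-2) + (-1) = 5
P[3] = -3*5 + (-2) = -17
P[4] = -3*(-17) + 5 = 56
P[5] = -3*56 + (-17) = -185
P[6] = -3*(-185) + 56 = 611

611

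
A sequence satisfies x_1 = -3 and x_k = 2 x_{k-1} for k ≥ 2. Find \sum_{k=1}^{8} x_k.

-765

x_2 = 2·(-3) = -6
x_3 = 2·(-6) = -12
x_4 = 2·(-12) = -24
x_5 = 2·(-24) = -48
x_6 = 2·(-48) = -96
x_7 = 2·(-96) = -192
x_8 = 2·(-192) = -384
Sum = (-3) + (-6) + (-12) + (-24) + (-48) + (-96) + (-192) + (-384) = -765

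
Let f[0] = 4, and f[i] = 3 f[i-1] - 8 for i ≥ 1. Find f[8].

4

f[1] = 3(4) - 8 = 4
f[2] = 3(4) - 8 = 4
f[3] = 3(4) - 8 = 4
f[4] = 3(4) - 8 = 4
f[5] = 3(4) - 8 = 4
f[6] = 3(4) - 8 = 4
f[7] = 3(4) - 8 = 4
f[8] = 3(4) - 8 = 4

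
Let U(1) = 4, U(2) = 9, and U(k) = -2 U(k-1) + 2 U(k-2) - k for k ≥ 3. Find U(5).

U(3) = -2*9 + 2*4 - 3 = -13
U(4) = -2*(-13) + 2*9 - 4 = 40
U(5) = -2*40 + 2*(-13) - 5 = -111

-111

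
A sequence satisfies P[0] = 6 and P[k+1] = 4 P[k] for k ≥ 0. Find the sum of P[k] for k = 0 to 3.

510

P[1] = 4*6 = 24
P[2] = 4*24 = 96
P[3] = 4*96 = 384
Sum = 6 + 24 + 96 + 384 = 510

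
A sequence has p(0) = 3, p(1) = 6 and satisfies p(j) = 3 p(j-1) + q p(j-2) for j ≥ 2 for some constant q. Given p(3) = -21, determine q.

p(2) = 18 + 3q
p(3) = 54 + 15q
So 54 + 15q = -21, giving q = -5.

-5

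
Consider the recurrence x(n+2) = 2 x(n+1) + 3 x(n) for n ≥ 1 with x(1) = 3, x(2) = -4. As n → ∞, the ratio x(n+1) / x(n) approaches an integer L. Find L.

3

The characteristic equation is r^2 - 2r - 3 = 0, which factors as (r - 3)(r + 1) = 0.
So the roots are 3 and -1. Since |3| > |-1| and the coefficient of 3^n is non-zero, the ratio tends to 3.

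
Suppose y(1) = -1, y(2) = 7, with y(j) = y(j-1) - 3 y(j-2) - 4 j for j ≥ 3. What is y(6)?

40

y(3) = 7 - 3(-1) - 12 = -2
y(4) = (-2) - 3(7) - 16 = -39
y(5) = (-39) - 3(-2) - 20 = -53
y(6) = (-53) - 3(-39) - 24 = 40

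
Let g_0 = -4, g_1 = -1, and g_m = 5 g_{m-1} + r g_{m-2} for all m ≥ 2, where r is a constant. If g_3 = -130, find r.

g_2 = -5 - 4r
g_3 = -25 - 21r
So -25 - 21r = -130, giving r = 5.

5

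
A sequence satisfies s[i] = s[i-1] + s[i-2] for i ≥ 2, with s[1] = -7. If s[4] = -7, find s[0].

Let s[0] = x.
s[2] = -7 + x
s[3] = -14 + x
s[4] = -21 + 2x
So -21 + 2x = -7, giving x = 7.

7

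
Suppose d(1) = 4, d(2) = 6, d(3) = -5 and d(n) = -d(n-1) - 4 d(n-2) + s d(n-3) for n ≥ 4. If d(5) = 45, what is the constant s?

d(4) = -19 + 4s
d(5) = 39 + 2s
So 39 + 2s = 45, giving s = 3.

3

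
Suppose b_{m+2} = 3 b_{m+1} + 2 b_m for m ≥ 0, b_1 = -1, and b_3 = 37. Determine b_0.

8

Let b_0 = z.
b_2 = -3 + 2z
b_3 = -11 + 6z
So -11 + 6z = 37, giving z = 8.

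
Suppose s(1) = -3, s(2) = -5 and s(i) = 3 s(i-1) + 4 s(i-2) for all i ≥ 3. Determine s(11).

s(3) = 3(-5) + 4(-3) = -27
s(4) = 3(-27) + 4(-5) = -101
s(5) = 3(-101) + 4(-27) = -411
s(6) = 3(-411) + 4(-101) = -1637
s(7) = 3(-1637) + 4(-411) = -6555
s(8) = 3(-6555) + 4(-1637) = -26213
s(9) = 3(-26213) + 4(-6555) = -104859
s(10) = 3(-104859) + 4(-26213) = -419429
s(11) = 3(-419429) + 4(-104859) = -1677723

-1677723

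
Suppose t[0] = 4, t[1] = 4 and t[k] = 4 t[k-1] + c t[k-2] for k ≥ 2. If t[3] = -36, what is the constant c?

-5

t[2] = 16 + 4c
t[3] = 64 + 20c
So 64 + 20c = -36, giving c = -5.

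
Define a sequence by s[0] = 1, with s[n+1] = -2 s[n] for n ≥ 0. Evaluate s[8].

256

s[1] = -2*1 = -2
s[2] = -2*(-2) = 4
s[3] = -2*4 = -8
s[4] = -2*(-8) = 16
s[5] = -2*16 = -32
s[6] = -2*(-32) = 64
s[7] = -2*64 = -128
s[8] = -2*(-128) = 256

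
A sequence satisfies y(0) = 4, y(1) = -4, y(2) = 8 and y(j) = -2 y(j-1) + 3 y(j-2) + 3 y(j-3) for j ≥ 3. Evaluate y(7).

-820

y(3) = -2*8 + 3*(-4) + 3*4 = -16
y(4) = -2*(-16) + 3*8 + 3*(-4) = 44
y(5) = -2*44 + 3*(-16) + 3*8 = -112
y(6) = -2*(-112) + 3*44 + 3*(-16) = 308
y(7) = -2*308 + 3*(-112) + 3*44 = -820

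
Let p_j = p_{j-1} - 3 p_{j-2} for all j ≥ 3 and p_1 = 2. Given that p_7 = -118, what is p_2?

-7

Let p_2 = z.
p_3 = -6 + z
p_4 = -6 - 2z
p_5 = 12 - 5z
p_6 = 30 + z
p_7 = -6 + 16z
So -6 + 16z = -118, giving z = -7.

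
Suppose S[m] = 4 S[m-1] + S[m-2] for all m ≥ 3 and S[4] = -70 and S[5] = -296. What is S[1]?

Rearranging, S[m-2] = S[m] - 4 S[m-1].
S[3] = -296 - 4·(-70) = -16
S[2] = -70 - 4·(-16) = -6
S[1] = -16 - 4·(-6) = 8

8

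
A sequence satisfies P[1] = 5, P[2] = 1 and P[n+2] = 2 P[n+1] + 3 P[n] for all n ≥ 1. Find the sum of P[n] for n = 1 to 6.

546

P[3] = 2·1 + 3·5 = 17
P[4] = 2·17 + 3·1 = 37
P[5] = 2·37 + 3·17 = 125
P[6] = 2·125 + 3·37 = 361
Sum = 5 + 1 + 17 + 37 + 125 + 361 = 546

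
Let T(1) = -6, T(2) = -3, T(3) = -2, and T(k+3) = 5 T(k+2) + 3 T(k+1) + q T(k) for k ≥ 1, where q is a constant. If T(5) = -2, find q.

T(4) = -19 - 6q
T(5) = -101 - 33q
So -101 - 33q = -2, giving q = -3.

-3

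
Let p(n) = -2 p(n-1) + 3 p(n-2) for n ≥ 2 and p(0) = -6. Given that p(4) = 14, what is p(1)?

Let p(1) = y.
p(2) = -18 - 2y
p(3) = 36 + 7y
p(4) = -126 - 20y
So -126 - 20y = 14, giving y = -7.

-7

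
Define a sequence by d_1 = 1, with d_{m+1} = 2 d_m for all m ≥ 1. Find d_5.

16

d_2 = 2·1 = 2
d_3 = 2·2 = 4
d_4 = 2·4 = 8
d_5 = 2·8 = 16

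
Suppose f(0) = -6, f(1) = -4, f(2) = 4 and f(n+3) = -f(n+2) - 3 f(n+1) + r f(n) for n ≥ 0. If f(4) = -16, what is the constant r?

f(3) = 8 - 6r
f(4) = -20 + 2r
So -20 + 2r = -16, giving r = 2.

2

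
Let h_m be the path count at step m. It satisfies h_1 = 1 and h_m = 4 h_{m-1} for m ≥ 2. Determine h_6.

1024

h_2 = 4·1 = 4
h_3 = 4·4 = 16
h_4 = 4·16 = 64
h_5 = 4·64 = 256
h_6 = 4·256 = 1024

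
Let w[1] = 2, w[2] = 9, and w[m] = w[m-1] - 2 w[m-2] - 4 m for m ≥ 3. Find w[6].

11

w[3] = 9 - 2(2) - 12 = -7
w[4] = (-7) - 2(9) - 16 = -41
w[5] = (-41) - 2(-7) - 20 = -47
w[6] = (-47) - 2(-41) - 24 = 11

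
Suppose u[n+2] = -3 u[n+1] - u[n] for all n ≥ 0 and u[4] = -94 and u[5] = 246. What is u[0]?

-4

Rearranging, u[n-2] = -(u[n] + 3 u[n-1]).
u[3] = -(246 + 3(-94)) = 36
u[2] = -(-94 + 3(36)) = -14
u[1] = -(36 + 3(-14)) = 6
u[0] = -(-14 + 3(6)) = -4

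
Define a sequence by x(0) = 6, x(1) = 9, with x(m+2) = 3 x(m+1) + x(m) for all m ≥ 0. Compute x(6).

x(2) = 3(9) + 6 = 33
x(3) = 3(33) + 9 = 108
x(4) = 3(108) + 33 = 357
x(5) = 3(357) + 108 = 1179
x(6) = 3(1179) + 357 = 3894

3894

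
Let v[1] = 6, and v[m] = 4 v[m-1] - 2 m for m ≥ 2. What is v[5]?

v[2] = 4(6) - 4 = 20
v[3] = 4(20) - 6 = 74
v[4] = 4(74) - 8 = 288
v[5] = 4(288) - 10 = 1142

1142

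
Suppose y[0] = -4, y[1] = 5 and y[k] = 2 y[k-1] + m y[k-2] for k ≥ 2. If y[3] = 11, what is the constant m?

y[2] = 10 - 4m
y[3] = 20 - 3m
So 20 - 3m = 11, giving m = 3.

3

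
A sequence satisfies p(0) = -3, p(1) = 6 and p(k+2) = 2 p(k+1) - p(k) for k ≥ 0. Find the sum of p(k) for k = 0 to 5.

117

p(2) = 2·6 - (-3) = 15
p(3) = 2·15 - 6 = 24
p(4) = 2·24 - 15 = 33
p(5) = 2·33 - 24 = 42
Sum = (-3) + 6 + 15 + 24 + 33 + 42 = 117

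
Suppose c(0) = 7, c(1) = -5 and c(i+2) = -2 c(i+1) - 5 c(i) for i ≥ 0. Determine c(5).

c(2) = -2(-5) - 5(7) = -25
c(3) = -2(-25) - 5(-5) = 75
c(4) = -2(75) - 5(-25) = -25
c(5) = -2(-25) - 5(75) = -325

-325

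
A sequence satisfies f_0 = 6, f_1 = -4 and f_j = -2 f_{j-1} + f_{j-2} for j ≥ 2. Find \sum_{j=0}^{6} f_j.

328

f_2 = -2*(-4) + 6 = 14
f_3 = -2*14 + (-4) = -32
f_4 = -2*(-32) + 14 = 78
f_5 = -2*78 + (-32) = -188
f_6 = -2*(-188) + 78 = 454
Sum = 6 + (-4) + 14 + (-32) + 78 + (-188) + 454 = 328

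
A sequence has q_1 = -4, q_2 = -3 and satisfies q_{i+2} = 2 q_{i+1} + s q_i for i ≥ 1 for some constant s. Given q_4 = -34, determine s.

q_3 = -6 - 4s
q_4 = -12 - 11s
So -12 - 11s = -34, giving s = 2.

2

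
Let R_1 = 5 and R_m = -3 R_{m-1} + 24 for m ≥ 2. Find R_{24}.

The fixed point is 24/(1 + 3) = 6, so R_m - 6 = -3(R_{m-1} - 6).
Hence R_m = -1·(-3)^{m-1} + 6.
R_{24} = -1·(-3)^{23} + 6 = -1·-94143178827 + 6 = 94143178833.

94143178833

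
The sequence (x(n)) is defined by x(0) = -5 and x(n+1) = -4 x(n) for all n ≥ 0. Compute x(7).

x(1) = -4(-5) = 20
x(2) = -4(20) = -80
x(3) = -4(-80) = 320
x(4) = -4(320) = -1280
x(5) = -4(-1280) = 5120
x(6) = -4(5120) = -20480
x(7) = -4(-20480) = 81920

81920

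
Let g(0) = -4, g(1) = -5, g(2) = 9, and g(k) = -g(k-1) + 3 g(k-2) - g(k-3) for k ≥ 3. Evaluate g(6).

297

g(3) = -9 + 3·(-5) - (-4) = -20
g(4) = -(-20) + 3·9 - (-5) = 52
g(5) = -52 + 3·(-20) - 9 = -121
g(6) = -(-121) + 3·52 - (-20) = 297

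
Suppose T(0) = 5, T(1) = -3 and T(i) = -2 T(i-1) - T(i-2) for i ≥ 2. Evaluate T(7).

T(2) = -2(-3) - 5 = 1
T(3) = -2(1) - (-3) = 1
T(4) = -2(1) - 1 = -3
T(5) = -2(-3) - 1 = 5
T(6) = -2(5) - (-3) = -7
T(7) = -2(-7) - 5 = 9

9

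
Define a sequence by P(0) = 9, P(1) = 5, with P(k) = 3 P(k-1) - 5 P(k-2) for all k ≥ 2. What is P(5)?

-10

P(2) = 3*5 - 5*9 = -30
P(3) = 3*(-30) - 5*5 = -115
P(4) = 3*(-115) - 5*(-30) = -195
P(5) = 3*(-195) - 5*(-115) = -10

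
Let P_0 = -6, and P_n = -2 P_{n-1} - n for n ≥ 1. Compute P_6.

-372

P_1 = -2·(-6) - 1 = 11
P_2 = -2·11 - 2 = -24
P_3 = -2·(-24) - 3 = 45
P_4 = -2·45 - 4 = -94
P_5 = -2·(-94) - 5 = 183
P_6 = -2·183 - 6 = -372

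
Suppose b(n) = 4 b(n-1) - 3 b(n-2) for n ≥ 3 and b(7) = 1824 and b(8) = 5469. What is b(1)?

Rearranging, b(n-2) = (b(n) - 4 b(n-1)) / -3.
b(6) = (5469 - 4·1824) / -3 = -1827/-3 = 609
b(5) = (1824 - 4·609) / -3 = -612/-3 = 204
b(4) = (609 - 4·204) / -3 = -207/-3 = 69
b(3) = (204 - 4·69) / -3 = -72/-3 = 24
b(2) = (69 - 4·24) / -3 = -27/-3 = 9
b(1) = (24 - 4·9) / -3 = -12/-3 = 4

4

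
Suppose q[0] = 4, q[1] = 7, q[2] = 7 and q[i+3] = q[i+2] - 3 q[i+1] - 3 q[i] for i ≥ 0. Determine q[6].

271

q[3] = 7 - 3*7 - 3*4 = -26
q[4] = (-26) - 3*7 - 3*7 = -68
q[5] = (-68) - 3*(-26) - 3*7 = -11
q[6] = (-11) - 3*(-68) - 3*(-26) = 271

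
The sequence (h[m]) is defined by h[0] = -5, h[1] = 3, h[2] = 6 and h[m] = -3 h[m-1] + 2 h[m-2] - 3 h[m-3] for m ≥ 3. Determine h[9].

2022

h[3] = -3*6 + 2*3 - 3*(-5) = 3
h[4] = -3*3 + 2*6 - 3*3 = -6
h[5] = -3*(-6) + 2*3 - 3*6 = 6
h[6] = -3*6 + 2*(-6) - 3*3 = -39
h[7] = -3*(-39) + 2*6 - 3*(-6) = 147
h[8] = -3*147 + 2*(-39) - 3*6 = -537
h[9] = -3*(-537) + 2*147 - 3*(-39) = 2022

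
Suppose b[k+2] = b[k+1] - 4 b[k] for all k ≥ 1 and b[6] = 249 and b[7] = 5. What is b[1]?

8

Rearranging, b[k-2] = (b[k] - b[k-1]) / -4.
b[5] = (5 - 249) / -4 = -244/-4 = 61
b[4] = (249 - 61) / -4 = 188/-4 = -47
b[3] = (61 - (-47)) / -4 = 108/-4 = -27
b[2] = (-47 - (-27)) / -4 = -20/-4 = 5
b[1] = (-27 - 5) / -4 = -32/-4 = 8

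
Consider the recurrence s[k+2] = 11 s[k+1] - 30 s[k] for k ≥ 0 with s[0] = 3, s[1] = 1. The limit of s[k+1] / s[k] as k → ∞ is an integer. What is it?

6

The characteristic equation is r^2 - 11r + 30 = 0, which factors as (r - 6)(r - 5) = 0.
So the roots are 6 and 5. Since |6| > |5| and the coefficient of 6^k is non-zero, the ratio tends to 6.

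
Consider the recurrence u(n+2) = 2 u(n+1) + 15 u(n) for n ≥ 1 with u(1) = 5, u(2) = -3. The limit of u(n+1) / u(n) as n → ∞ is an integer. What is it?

The characteristic equation is r^2 - 2r - 15 = 0, which factors as (r - 5)(r + 3) = 0.
So the roots are 5 and -3. Since |5| > |-3| and the coefficient of 5^n is non-zero, the ratio tends to 5.

5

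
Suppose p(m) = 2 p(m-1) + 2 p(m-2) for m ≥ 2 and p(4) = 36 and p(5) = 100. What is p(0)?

-1

Rearranging, p(m-2) = (p(m) - 2 p(m-1)) / 2.
p(3) = (100 - 2(36)) / 2 = 28/2 = 14
p(2) = (36 - 2(14)) / 2 = 8/2 = 4
p(1) = (14 - 2(4)) / 2 = 6/2 = 3
p(0) = (4 - 2(3)) / 2 = -2/2 = -1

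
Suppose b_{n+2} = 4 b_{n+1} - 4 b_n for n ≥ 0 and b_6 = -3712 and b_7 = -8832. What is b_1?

-6

Rearranging, b_{n-2} = (b_n - 4 b_{n-1}) / -4.
b_5 = (-8832 - 4·(-3712)) / -4 = 6016/-4 = -1504
b_4 = (-3712 - 4·(-1504)) / -4 = 2304/-4 = -576
b_3 = (-1504 - 4·(-576)) / -4 = 800/-4 = -200
b_2 = (-576 - 4·(-200)) / -4 = 224/-4 = -56
b_1 = (-200 - 4·(-56)) / -4 = 24/-4 = -6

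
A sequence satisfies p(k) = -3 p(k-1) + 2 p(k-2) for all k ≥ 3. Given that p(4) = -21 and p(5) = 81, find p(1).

Rearranging, p(k-2) = (p(k) + 3 p(k-1)) / 2.
p(3) = (81 + 3·(-21)) / 2 = 18/2 = 9
p(2) = (-21 + 3·9) / 2 = 6/2 = 3
p(1) = (9 + 3·3) / 2 = 18/2 = 9

9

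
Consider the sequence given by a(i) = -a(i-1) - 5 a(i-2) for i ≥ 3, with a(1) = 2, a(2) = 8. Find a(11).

-6048

a(3) = -8 - 5*2 = -18
a(4) = -(-18) - 5*8 = -22
a(5) = -(-22) - 5*(-18) = 112
a(6) = -112 - 5*(-22) = -2
a(7) = -(-2) - 5*112 = -558
a(8) = -(-558) - 5*(-2) = 568
a(9) = -568 - 5*(-558) = 2222
a(10) = -2222 - 5*568 = -5062
a(11) = -(-5062) - 5*2222 = -6048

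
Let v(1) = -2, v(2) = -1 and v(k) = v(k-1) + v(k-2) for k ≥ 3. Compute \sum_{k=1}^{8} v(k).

-75

v(3) = (-1) + (-2) = -3
v(4) = (-3) + (-1) = -4
v(5) = (-4) + (-3) = -7
v(6) = (-7) + (-4) = -11
v(7) = (-11) + (-7) = -18
v(8) = (-18) + (-11) = -29
Sum = (-2) + (-1) + (-3) + (-4) + (-7) + (-11) + (-18) + (-29) = -75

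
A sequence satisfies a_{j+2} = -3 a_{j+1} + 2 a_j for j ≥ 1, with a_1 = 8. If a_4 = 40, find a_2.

8

Let a_2 = x.
a_3 = 16 - 3x
a_4 = -48 + 11x
So -48 + 11x = 40, giving x = 8.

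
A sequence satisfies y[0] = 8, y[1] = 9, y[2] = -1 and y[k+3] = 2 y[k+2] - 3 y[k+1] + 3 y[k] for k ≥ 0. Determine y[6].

y[3] = 2(-1) - 3(9) + 3(8) = -5
y[4] = 2(-5) - 3(-1) + 3(9) = 20
y[5] = 2(20) - 3(-5) + 3(-1) = 52
y[6] = 2(52) - 3(20) + 3(-5) = 29

29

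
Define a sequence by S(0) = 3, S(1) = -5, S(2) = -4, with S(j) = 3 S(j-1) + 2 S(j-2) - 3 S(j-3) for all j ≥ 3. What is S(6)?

S(3) = 3(-4) + 2(-5) - 3(3) = -31
S(4) = 3(-31) + 2(-4) - 3(-5) = -86
S(5) = 3(-86) + 2(-31) - 3(-4) = -308
S(6) = 3(-308) + 2(-86) - 3(-31) = -1003

-1003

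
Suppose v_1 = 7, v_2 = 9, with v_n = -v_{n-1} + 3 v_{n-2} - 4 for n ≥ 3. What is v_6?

36

v_3 = -9 + 3·7 - 4 = 8
v_4 = -8 + 3·9 - 4 = 15
v_5 = -15 + 3·8 - 4 = 5
v_6 = -5 + 3·15 - 4 = 36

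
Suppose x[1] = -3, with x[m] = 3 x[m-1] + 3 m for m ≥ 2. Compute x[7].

534

x[2] = 3*(-3) + 6 = -3
x[3] = 3*(-3) + 9 = 0
x[4] = 3*0 + 12 = 12
x[5] = 3*12 + 15 = 51
x[6] = 3*51 + 18 = 171
x[7] = 3*171 + 21 = 534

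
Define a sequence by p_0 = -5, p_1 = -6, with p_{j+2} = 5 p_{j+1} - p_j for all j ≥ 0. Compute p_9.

p_2 = 5·(-6) - (-5) = -25
p_3 = 5·(-25) - (-6) = -119
p_4 = 5·(-119) - (-25) = -570
p_5 = 5·(-570) - (-119) = -2731
p_6 = 5·(-2731) - (-570) = -13085
p_7 = 5·(-13085) - (-2731) = -62694
p_8 = 5·(-62694) - (-13085) = -300385
p_9 = 5·(-300385) - (-62694) = -1439231

-1439231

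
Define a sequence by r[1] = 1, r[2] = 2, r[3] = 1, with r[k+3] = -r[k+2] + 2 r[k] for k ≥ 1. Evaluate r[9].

r[4] = -1 + 2·1 = 1
r[5] = -1 + 2·2 = 3
r[6] = -3 + 2·1 = -1
r[7] = -(-1) + 2·1 = 3
r[8] = -3 + 2·3 = 3
r[9] = -3 + 2·(-1) = -5

-5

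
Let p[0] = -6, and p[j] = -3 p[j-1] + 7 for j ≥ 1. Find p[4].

-626

p[1] = -3·(-6) + 7 = 25
p[2] = -3·25 + 7 = -68
p[3] = -3·(-68) + 7 = 211
p[4] = -3·211 + 7 = -626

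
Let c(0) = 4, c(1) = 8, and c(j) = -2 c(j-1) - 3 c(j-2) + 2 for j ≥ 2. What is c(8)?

-572

c(2) = -2(8) - 3(4) + 2 = -26
c(3) = -2(-26) - 3(8) + 2 = 30
c(4) = -2(30) - 3(-26) + 2 = 20
c(5) = -2(20) - 3(30) + 2 = -128
c(6) = -2(-128) - 3(20) + 2 = 198
c(7) = -2(198) - 3(-128) + 2 = -10
c(8) = -2(-10) - 3(198) + 2 = -572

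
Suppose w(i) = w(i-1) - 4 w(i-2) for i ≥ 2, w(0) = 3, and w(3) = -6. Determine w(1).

Let w(1) = y.
w(2) = -12 + y
w(3) = -12 - 3y
So -12 - 3y = -6, giving y = -2.

-2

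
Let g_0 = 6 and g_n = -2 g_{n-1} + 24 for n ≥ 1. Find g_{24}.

-33554424

The fixed point is 24/(1 + 2) = 8, so g_n - 8 = -2(g_{n-1} - 8).
Hence g_n = -2·(-2)^n + 8.
g_{24} = -2·(-2)^{24} + 8 = -2·16777216 + 8 = -33554424.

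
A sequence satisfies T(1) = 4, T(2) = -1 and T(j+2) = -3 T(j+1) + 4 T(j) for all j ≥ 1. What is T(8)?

T(3) = -3(-1) + 4(4) = 19
T(4) = -3(19) + 4(-1) = -61
T(5) = -3(-61) + 4(19) = 259
T(6) = -3(259) + 4(-61) = -1021
T(7) = -3(-1021) + 4(259) = 4099
T(8) = -3(4099) + 4(-1021) = -16381

-16381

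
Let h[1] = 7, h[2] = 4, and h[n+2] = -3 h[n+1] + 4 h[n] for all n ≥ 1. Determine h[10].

-157280

h[3] = -3(4) + 4(7) = 16
h[4] = -3(16) + 4(4) = -32
h[5] = -3(-32) + 4(16) = 160
h[6] = -3(160) + 4(-32) = -608
h[7] = -3(-608) + 4(160) = 2464
h[8] = -3(2464) + 4(-608) = -9824
h[9] = -3(-9824) + 4(2464) = 39328
h[10] = -3(39328) + 4(-9824) = -157280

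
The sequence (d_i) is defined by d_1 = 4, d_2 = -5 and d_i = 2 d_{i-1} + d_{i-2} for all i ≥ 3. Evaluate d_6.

d_3 = 2(-5) + 4 = -6
d_4 = 2(-6) + (-5) = -17
d_5 = 2(-17) + (-6) = -40
d_6 = 2(-40) + (-17) = -97

-97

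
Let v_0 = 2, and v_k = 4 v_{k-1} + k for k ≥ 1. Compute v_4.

v_1 = 4·2 + 1 = 9
v_2 = 4·9 + 2 = 38
v_3 = 4·38 + 3 = 155
v_4 = 4·155 + 4 = 624

624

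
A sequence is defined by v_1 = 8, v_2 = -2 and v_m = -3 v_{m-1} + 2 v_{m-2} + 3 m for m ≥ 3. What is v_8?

-14659

v_3 = -3·(-2) + 2·8 + 9 = 31
v_4 = -3·31 + 2·(-2) + 12 = -85
v_5 = -3·(-85) + 2·31 + 15 = 332
v_6 = -3·332 + 2·(-85) + 18 = -1148
v_7 = -3·(-1148) + 2·332 + 21 = 4129
v_8 = -3·4129 + 2·(-1148) + 24 = -14659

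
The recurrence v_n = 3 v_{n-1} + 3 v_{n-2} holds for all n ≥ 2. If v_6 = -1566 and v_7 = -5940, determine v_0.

2

Rearranging, v_{n-2} = (v_n - 3 v_{n-1}) / 3.
v_5 = (-5940 - 3·(-1566)) / 3 = -1242/3 = -414
v_4 = (-1566 - 3·(-414)) / 3 = -324/3 = -108
v_3 = (-414 - 3·(-108)) / 3 = -90/3 = -30
v_2 = (-108 - 3·(-30)) / 3 = -18/3 = -6
v_1 = (-30 - 3·(-6)) / 3 = -12/3 = -4
v_0 = (-6 - 3·(-4)) / 3 = 6/3 = 2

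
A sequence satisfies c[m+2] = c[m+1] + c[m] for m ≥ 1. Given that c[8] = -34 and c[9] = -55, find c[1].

Rearranging, c[m-2] = c[m] - c[m-1].
c[7] = -55 - (-34) = -21
c[6] = -34 - (-21) = -13
c[5] = -21 - (-13) = -8
c[4] = -13 - (-8) = -5
c[3] = -8 - (-5) = -3
c[2] = -5 - (-3) = -2
c[1] = -3 - (-2) = -1

-1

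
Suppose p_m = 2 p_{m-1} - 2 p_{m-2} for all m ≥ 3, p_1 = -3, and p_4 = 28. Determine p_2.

8

Let p_2 = w.
p_3 = 6 + 2w
p_4 = 12 + 2w
So 12 + 2w = 28, giving w = 8.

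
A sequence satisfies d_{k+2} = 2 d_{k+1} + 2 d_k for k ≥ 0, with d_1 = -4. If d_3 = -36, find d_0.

-3

Let d_0 = v.
d_2 = -8 + 2v
d_3 = -24 + 4v
So -24 + 4v = -36, giving v = -3.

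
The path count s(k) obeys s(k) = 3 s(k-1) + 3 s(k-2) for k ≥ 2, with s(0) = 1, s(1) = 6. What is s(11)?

3447441

s(2) = 3·6 + 3·1 = 21
s(3) = 3·21 + 3·6 = 81
s(4) = 3·81 + 3·21 = 306
s(5) = 3·306 + 3·81 = 1161
s(6) = 3·1161 + 3·306 = 4401
s(7) = 3·4401 + 3·1161 = 16686
s(8) = 3·16686 + 3·4401 = 63261
s(9) = 3·63261 + 3·16686 = 239841
s(10) = 3·239841 + 3·63261 = 909306
s(11) = 3·909306 + 3·239841 = 3447441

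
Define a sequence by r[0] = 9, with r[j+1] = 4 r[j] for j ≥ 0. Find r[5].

r[1] = 4(9) = 36
r[2] = 4(36) = 144
r[3] = 4(144) = 576
r[4] = 4(576) = 2304
r[5] = 4(2304) = 9216

9216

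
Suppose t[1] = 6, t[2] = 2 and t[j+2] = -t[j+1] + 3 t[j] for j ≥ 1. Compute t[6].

t[3] = -2 + 3(6) = 16
t[4] = -16 + 3(2) = -10
t[5] = -(-10) + 3(16) = 58
t[6] = -58 + 3(-10) = -88

-88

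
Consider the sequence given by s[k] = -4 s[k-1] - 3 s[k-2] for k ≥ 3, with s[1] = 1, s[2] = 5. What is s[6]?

s[3] = -4·5 - 3·1 = -23
s[4] = -4·(-23) - 3·5 = 77
s[5] = -4·77 - 3·(-23) = -239
s[6] = -4·(-239) - 3·77 = 725

725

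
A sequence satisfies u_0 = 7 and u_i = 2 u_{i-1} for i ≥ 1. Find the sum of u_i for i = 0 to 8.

u_1 = 2*7 = 14
u_2 = 2*14 = 28
u_3 = 2*28 = 56
u_4 = 2*56 = 112
u_5 = 2*112 = 224
u_6 = 2*224 = 448
u_7 = 2*448 = 896
u_8 = 2*896 = 1792
Sum = 7 + 14 + 28 + 56 + 112 + 224 + 448 + 896 + 1792 = 3577

3577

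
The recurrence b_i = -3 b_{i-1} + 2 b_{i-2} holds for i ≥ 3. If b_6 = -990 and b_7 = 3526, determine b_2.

Rearranging, b_{i-2} = (b_i + 3 b_{i-1}) / 2.
b_5 = (3526 + 3·(-990)) / 2 = 556/2 = 278
b_4 = (-990 + 3·278) / 2 = -156/2 = -78
b_3 = (278 + 3·(-78)) / 2 = 44/2 = 22
b_2 = (-78 + 3·22) / 2 = -12/2 = -6

-6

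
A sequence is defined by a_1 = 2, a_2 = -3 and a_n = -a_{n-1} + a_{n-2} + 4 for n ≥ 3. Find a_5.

21

a_3 = -(-3) + 2 + 4 = 9
a_4 = -9 + (-3) + 4 = -8
a_5 = -(-8) + 9 + 4 = 21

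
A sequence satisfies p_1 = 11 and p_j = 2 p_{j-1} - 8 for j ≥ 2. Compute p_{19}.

786440

The fixed point is -8/(1 - 2) = 8, so p_j - 8 = 2(p_{j-1} - 8).
Hence p_j = 3·2^{j-1} + 8.
p_{19} = 3·2^{18} + 8 = 3·262144 + 8 = 786440.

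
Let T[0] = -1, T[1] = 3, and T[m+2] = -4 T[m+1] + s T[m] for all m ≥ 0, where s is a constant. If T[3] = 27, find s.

-3

T[2] = -12 - s
T[3] = 48 + 7s
So 48 + 7s = 27, giving s = -3.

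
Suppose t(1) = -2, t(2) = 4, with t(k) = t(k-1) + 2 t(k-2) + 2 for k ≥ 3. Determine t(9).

338

t(3) = 4 + 2*(-2) + 2 = 2
t(4) = 2 + 2*4 + 2 = 12
t(5) = 12 + 2*2 + 2 = 18
t(6) = 18 + 2*12 + 2 = 44
t(7) = 44 + 2*18 + 2 = 82
t(8) = 82 + 2*44 + 2 = 172
t(9) = 172 + 2*82 + 2 = 338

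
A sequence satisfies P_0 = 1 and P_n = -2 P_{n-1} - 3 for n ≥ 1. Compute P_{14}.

32767

The fixed point is -3/(1 + 2) = -1, so P_n + 1 = -2(P_{n-1} + 1).
Hence P_n = 2·(-2)^n - 1.
P_{14} = 2·(-2)^{14} - 1 = 2·16384 - 1 = 32767.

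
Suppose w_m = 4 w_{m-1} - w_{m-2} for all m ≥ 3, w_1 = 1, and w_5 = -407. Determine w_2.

Let w_2 = y.
w_3 = -1 + 4y
w_4 = -4 + 15y
w_5 = -15 + 56y
So -15 + 56y = -407, giving y = -7.

-7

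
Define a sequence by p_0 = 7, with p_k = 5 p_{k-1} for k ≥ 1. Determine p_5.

p_1 = 5*7 = 35
p_2 = 5*35 = 175
p_3 = 5*175 = 875
p_4 = 5*875 = 4375
p_5 = 5*4375 = 21875

21875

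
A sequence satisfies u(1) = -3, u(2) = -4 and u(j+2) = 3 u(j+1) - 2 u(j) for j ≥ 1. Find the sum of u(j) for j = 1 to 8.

-271

u(3) = 3·(-4) - 2·(-3) = -6
u(4) = 3·(-6) - 2·(-4) = -10
u(5) = 3·(-10) - 2·(-6) = -18
u(6) = 3·(-18) - 2·(-10) = -34
u(7) = 3·(-34) - 2·(-18) = -66
u(8) = 3·(-66) - 2·(-34) = -130
Sum = (-3) + (-4) + (-6) + (-10) + (-18) + (-34) + (-66) + (-130) = -271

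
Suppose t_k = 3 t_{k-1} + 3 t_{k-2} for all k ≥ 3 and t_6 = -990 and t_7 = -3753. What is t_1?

-1

Rearranging, t_{k-2} = (t_k - 3 t_{k-1}) / 3.
t_5 = (-3753 - 3*(-990)) / 3 = -783/3 = -261
t_4 = (-990 - 3*(-261)) / 3 = -207/3 = -69
t_3 = (-261 - 3*(-69)) / 3 = -54/3 = -18
t_2 = (-69 - 3*(-18)) / 3 = -15/3 = -5
t_1 = (-18 - 3*(-5)) / 3 = -3/3 = -1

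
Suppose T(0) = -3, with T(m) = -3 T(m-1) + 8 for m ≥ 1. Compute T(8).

T(1) = -3(-3) + 8 = 17
T(2) = -3(17) + 8 = -43
T(3) = -3(-43) + 8 = 137
T(4) = -3(137) + 8 = -403
T(5) = -3(-403) + 8 = 1217
T(6) = -3(1217) + 8 = -3643
T(7) = -3(-3643) + 8 = 10937
T(8) = -3(10937) + 8 = -32803

-32803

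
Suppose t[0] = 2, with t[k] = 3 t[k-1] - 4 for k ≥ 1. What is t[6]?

2

t[1] = 3(2) - 4 = 2
t[2] = 3(2) - 4 = 2
t[3] = 3(2) - 4 = 2
t[4] = 3(2) - 4 = 2
t[5] = 3(2) - 4 = 2
t[6] = 3(2) - 4 = 2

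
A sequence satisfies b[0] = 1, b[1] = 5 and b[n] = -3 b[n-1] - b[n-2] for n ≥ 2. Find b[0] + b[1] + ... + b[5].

b[2] = -3*5 - 1 = -16
b[3] = -3*(-16) - 5 = 43
b[4] = -3*43 - (-16) = -113
b[5] = -3*(-113) - 43 = 296
Sum = 1 + 5 + (-16) + 43 + (-113) + 296 = 216

216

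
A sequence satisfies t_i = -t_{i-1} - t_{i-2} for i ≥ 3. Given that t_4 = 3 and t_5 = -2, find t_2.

Rearranging, t_{i-2} = -(t_i + t_{i-1}).
t_3 = -(-2 + 3) = -1
t_2 = -(3 + (-1)) = -2

-2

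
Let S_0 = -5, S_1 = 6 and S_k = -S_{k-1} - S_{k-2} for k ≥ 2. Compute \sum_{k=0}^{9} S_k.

-5

S_2 = -6 - (-5) = -1
S_3 = -(-1) - 6 = -5
S_4 = -(-5) - (-1) = 6
S_5 = -6 - (-5) = -1
S_6 = -(-1) - 6 = -5
S_7 = -(-5) - (-1) = 6
S_8 = -6 - (-5) = -1
S_9 = -(-1) - 6 = -5
Sum = (-5) + 6 + (-1) + (-5) + 6 + (-1) + (-5) + 6 + (-1) + (-5) = -5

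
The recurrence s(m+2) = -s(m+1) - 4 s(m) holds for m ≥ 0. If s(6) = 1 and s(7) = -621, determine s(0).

Rearranging, s(m-2) = (s(m) + s(m-1)) / -4.
s(5) = (-621 + 1) / -4 = -620/-4 = 155
s(4) = (1 + 155) / -4 = 156/-4 = -39
s(3) = (155 + (-39)) / -4 = 116/-4 = -29
s(2) = (-39 + (-29)) / -4 = -68/-4 = 17
s(1) = (-29 + 17) / -4 = -12/-4 = 3
s(0) = (17 + 3) / -4 = 20/-4 = -5

-5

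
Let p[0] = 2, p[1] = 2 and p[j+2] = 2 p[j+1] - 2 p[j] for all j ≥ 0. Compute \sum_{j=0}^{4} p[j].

p[2] = 2(2) - 2(2) = 0
p[3] = 2(0) - 2(2) = -4
p[4] = 2(-4) - 2(0) = -8
Sum = 2 + 2 + 0 + (-4) + (-8) = -8

-8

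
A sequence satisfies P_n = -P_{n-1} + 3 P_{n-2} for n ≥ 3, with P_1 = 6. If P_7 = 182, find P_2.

4

Let P_2 = y.
P_3 = 18 - y
P_4 = -18 + 4y
P_5 = 72 - 7y
P_6 = -126 + 19y
P_7 = 342 - 40y
So 342 - 40y = 182, giving y = 4.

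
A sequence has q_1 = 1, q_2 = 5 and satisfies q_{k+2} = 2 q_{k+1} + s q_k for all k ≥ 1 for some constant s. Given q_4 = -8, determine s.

q_3 = 10 + s
q_4 = 20 + 7s
So 20 + 7s = -8, giving s = -4.

-4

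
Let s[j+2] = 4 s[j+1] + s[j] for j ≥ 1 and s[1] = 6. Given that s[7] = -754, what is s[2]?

-2

Let s[2] = z.
s[3] = 6 + 4z
s[4] = 24 + 17z
s[5] = 102 + 72z
s[6] = 432 + 305z
s[7] = 1830 + 1292z
So 1830 + 1292z = -754, giving z = -2.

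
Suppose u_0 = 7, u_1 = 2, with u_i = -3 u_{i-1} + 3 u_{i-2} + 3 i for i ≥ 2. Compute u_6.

3033

u_2 = -3*2 + 3*7 + 6 = 21
u_3 = -3*21 + 3*2 + 9 = -48
u_4 = -3*(-48) + 3*21 + 12 = 219
u_5 = -3*219 + 3*(-48) + 15 = -786
u_6 = -3*(-786) + 3*219 + 18 = 3033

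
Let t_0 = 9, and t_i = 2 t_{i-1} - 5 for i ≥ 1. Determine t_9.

2053

t_1 = 2·9 - 5 = 13
t_2 = 2·13 - 5 = 21
t_3 = 2·21 - 5 = 37
t_4 = 2·37 - 5 = 69
t_5 = 2·69 - 5 = 133
t_6 = 2·133 - 5 = 261
t_7 = 2·261 - 5 = 517
t_8 = 2·517 - 5 = 1029
t_9 = 2·1029 - 5 = 2053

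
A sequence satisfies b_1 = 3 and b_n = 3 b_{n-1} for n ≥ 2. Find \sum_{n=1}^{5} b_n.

b_2 = 3(3) = 9
b_3 = 3(9) = 27
b_4 = 3(27) = 81
b_5 = 3(81) = 243
Sum = 3 + 9 + 27 + 81 + 243 = 363

363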